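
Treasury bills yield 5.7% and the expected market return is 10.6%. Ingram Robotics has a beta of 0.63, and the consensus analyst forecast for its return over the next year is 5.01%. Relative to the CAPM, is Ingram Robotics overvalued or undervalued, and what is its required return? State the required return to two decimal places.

MRP = 10.6% − 5.7% = 4.90%
Required return = R_f + β·MRP = 5.7% + 0.63 × 4.9% = 8.79%
Forecast 5.01% < required 8.79% → the stock plots below the SML → overvalued.

Overvalued; required return 8.79%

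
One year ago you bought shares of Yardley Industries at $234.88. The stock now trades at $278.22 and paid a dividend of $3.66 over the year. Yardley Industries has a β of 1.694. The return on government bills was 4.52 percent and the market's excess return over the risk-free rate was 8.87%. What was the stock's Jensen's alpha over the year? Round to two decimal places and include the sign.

+0.46%

Realised HPR = (P1 + D1 − P0) / P0 = (278.22 + 3.66 − 234.88) / 234.88 = 47.00 / 234.88 = 20.0102%
CAPM required = R_f + β·MRP = 4.52% + 1.694 × 8.87% = 19.54578%
α = realised − required = 20.0102% − 19.54578% = +0.46%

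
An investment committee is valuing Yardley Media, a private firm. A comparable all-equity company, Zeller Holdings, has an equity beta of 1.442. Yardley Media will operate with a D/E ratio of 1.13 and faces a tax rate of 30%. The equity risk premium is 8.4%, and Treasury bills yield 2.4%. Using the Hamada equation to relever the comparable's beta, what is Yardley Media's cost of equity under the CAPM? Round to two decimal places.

β_L = β_U × [1 + (1 − t)(D/E)] = 1.442 × [1 + (1 − 0.30) × 1.13]
    = 1.442 × [1 + 0.70 × 1.13] = 1.442 × 1.7910 = 2.5826
E(R) = R_f + β_L × MRP = 2.4% + 2.5826 × 8.4% = 24.09%

24.09%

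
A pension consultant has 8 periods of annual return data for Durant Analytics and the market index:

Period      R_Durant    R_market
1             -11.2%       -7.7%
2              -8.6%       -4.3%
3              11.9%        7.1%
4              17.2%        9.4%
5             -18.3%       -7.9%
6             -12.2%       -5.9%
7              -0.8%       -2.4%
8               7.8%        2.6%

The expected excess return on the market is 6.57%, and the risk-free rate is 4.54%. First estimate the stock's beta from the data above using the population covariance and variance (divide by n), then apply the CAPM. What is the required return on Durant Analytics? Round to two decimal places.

16.85%

Mean R_i = (-11.2 − 8.6 + 11.9 + 17.2 − 18.3 − 12.2 − 0.8 + 7.8) / 8 = -1.7750%
Mean R_m = (-7.7 − 4.3 + 7.1 + 9.4 − 7.9 − 5.9 − 2.4 + 2.6) / 8 = -1.1375%
Σ(R_i − R̄_i)(R_m − R̄_m) = 591.9875  ⇒  Cov = 591.9875 / 8 = 73.9984
Σ(R_m − R̄_m)² = 315.9388  ⇒  Var(R_m) = 315.9388 / 8 = 39.4924
β = Cov / Var(R_m) = 73.9984 / 39.4924 = 1.8737
E(R) = R_f + β × MRP = 4.54% + 1.8737 × 6.57% = 16.85%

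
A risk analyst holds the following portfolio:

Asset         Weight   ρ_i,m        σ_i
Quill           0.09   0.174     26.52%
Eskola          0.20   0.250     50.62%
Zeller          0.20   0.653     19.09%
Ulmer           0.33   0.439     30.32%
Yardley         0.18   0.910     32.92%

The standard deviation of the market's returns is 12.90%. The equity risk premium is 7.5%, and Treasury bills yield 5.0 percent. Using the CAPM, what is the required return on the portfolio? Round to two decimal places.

β_Quill = 0.174 × 26.52% / 12.90% = 0.3577
β_Eskola = 0.250 × 50.62% / 12.90% = 0.9810
β_Zeller = 0.653 × 19.09% / 12.90% = 0.9663
β_Ulmer = 0.439 × 30.32% / 12.90% = 1.0318
β_Yardley = 0.910 × 32.92% / 12.90% = 2.3223
β_P = Σ w_i β_i = 0.09×0.3577 + 0.20×0.9810 + 0.20×0.9663 + 0.33×1.0318 + 0.18×2.3223 = 1.1802
E(R_P) = R_f + β_P × MRP = 5.0% + 1.1802 × 7.5% = 13.85%

13.85%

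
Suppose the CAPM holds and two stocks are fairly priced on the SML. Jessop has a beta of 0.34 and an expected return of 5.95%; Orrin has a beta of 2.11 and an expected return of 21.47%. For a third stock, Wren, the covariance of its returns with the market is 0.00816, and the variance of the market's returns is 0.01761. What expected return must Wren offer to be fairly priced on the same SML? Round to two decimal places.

MRP = (21.47% − 5.95%) / (2.11 − 0.34) = 8.7684%
R_f = 5.95% − 0.34 × 8.7684% = 2.9687%
β_Wren = Cov / Var(R_m) = 0.00816 / 0.01761 = 0.4634
E(R_Wren) = R_f + β × MRP = 2.9687% + 0.4634 × 8.7684% = 7.03%

7.03%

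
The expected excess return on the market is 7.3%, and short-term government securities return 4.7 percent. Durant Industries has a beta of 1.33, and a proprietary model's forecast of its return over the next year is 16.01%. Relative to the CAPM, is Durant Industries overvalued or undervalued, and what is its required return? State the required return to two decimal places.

Undervalued; required return 14.41%

Required return = R_f + β·MRP = 4.7% + 1.33 × 7.3% = 14.41%
Forecast 16.01% > required 14.41% → the stock plots above the SML → undervalued.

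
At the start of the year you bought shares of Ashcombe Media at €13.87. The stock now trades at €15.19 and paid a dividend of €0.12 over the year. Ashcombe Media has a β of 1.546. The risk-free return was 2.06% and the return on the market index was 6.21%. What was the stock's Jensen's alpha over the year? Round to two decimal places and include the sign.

Realised HPR = (P1 + D1 − P0) / P0 = (15.19 + 0.12 − 13.87) / 13.87 = 1.44 / 13.87 = 10.3821%
MRP = 6.21% − 2.06% = 4.15%
CAPM required = R_f + β·MRP = 2.06% + 1.546 × 4.15% = 8.47590%
α = realised − required = 10.3821% − 8.47590% = +1.91%

+1.91%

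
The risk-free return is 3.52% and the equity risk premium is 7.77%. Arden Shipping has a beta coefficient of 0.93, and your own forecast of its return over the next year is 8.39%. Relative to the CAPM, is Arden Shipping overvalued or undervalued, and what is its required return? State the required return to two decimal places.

Required return = R_f + β·MRP = 3.52% + 0.93 × 7.77% = 10.75%
Forecast 8.39% < required 10.75% → the stock plots below the SML → overvalued.

Overvalued; required return 10.75%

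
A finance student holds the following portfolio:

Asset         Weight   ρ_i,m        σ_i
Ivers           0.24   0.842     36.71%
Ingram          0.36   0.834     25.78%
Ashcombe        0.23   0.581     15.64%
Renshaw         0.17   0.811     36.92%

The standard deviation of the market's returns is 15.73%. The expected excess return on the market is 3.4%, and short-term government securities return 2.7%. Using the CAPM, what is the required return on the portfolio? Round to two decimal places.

7.53%

β_Ivers = 0.842 × 36.71% / 15.73% = 1.9650
β_Ingram = 0.834 × 25.78% / 15.73% = 1.3668
β_Ashcombe = 0.581 × 15.64% / 15.73% = 0.5777
β_Renshaw = 0.811 × 36.92% / 15.73% = 1.9035
β_P = Σ w_i β_i = 0.24×1.9650 + 0.36×1.3668 + 0.23×0.5777 + 0.17×1.9035 = 1.4201
E(R_P) = R_f + β_P × MRP = 2.7% + 1.4201 × 3.4% = 7.53%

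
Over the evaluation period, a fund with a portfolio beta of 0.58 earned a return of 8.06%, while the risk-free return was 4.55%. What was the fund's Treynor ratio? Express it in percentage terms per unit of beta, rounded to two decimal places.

Treynor = (R_P − R_f) / β_P = (8.06% − 4.55%) / 0.5800 = 3.51% / 0.5800 = 6.05%

6.05%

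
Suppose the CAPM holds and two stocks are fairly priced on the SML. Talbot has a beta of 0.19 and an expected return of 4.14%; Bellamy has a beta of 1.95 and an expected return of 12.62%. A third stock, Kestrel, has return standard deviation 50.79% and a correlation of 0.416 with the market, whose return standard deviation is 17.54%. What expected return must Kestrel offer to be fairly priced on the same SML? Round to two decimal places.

MRP = (12.62% − 4.14%) / (1.95 − 0.19) = 4.8182%
R_f = 4.14% − 0.19 × 4.8182% = 3.2245%
β_Kestrel = ρ·σ_i/σ_m = 0.416 × 50.79 / 17.54 = 1.2046
E(R_Kestrel) = R_f + β × MRP = 3.2245% + 1.2046 × 4.8182% = 9.03%

9.03%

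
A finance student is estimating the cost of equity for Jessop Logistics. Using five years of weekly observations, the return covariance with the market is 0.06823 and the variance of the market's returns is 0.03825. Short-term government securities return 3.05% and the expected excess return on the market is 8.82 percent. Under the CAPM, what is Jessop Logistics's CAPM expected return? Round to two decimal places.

18.78%

β = Cov(R_i, R_m) / Var(R_m) = 0.06823 / 0.03825 = 1.7838
E(R) = R_f + β × MRP = 3.05% + 1.7838 × 8.82% = 18.78%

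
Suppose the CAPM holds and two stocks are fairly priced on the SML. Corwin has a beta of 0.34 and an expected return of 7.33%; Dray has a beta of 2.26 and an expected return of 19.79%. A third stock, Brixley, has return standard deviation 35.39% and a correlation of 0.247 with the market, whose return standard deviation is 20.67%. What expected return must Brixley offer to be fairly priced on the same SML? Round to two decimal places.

7.87%

MRP = (19.79% − 7.33%) / (2.26 − 0.34) = 6.4896%
R_f = 7.33% − 0.34 × 6.4896% = 5.1235%
β_Brixley = ρ·σ_i/σ_m = 0.247 × 35.39 / 20.67 = 0.4229
E(R_Brixley) = R_f + β × MRP = 5.1235% + 0.4229 × 6.4896% = 7.87%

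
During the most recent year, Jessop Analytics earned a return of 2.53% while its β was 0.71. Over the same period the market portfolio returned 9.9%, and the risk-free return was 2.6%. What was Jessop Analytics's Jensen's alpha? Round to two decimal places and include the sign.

-5.25%

Market excess return = 9.9% − 2.6% = 7.30%
CAPM benchmark = R_f + β(R_m − R_f) = 2.6% + 0.71 × 7.3% = 7.7830%
α = actual − benchmark = 2.53% − 7.7830% = -5.25%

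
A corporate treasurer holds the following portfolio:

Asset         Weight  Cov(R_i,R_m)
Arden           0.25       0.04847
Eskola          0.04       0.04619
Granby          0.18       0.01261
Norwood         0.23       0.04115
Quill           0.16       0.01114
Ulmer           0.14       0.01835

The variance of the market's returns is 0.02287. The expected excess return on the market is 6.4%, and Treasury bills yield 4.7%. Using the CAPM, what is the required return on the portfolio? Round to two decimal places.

13.11%

β_Arden = 0.04847 / 0.02287 = 2.1194
β_Eskola = 0.04619 / 0.02287 = 2.0197
β_Granby = 0.01261 / 0.02287 = 0.5514
β_Norwood = 0.04115 / 0.02287 = 1.7993
β_Quill = 0.01114 / 0.02287 = 0.4871
β_Ulmer = 0.01835 / 0.02287 = 0.8024
β_P = Σ w_i β_i = 0.25×2.1194 + 0.04×2.0197 + 0.18×0.5514 + 0.23×1.7993 + 0.16×0.4871 + 0.14×0.8024 = 1.3140
E(R_P) = R_f + β_P × MRP = 4.7% + 1.3140 × 6.4% = 13.11%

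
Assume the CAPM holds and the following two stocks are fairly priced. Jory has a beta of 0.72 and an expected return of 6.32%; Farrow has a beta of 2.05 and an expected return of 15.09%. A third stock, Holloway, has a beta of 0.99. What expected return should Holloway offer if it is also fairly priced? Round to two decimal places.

MRP (SML slope) = (15.09% − 6.32%) / (2.05 − 0.72) = 8.77% / 1.33 = 6.5940%
R_f (intercept) = 6.32% − 0.72 × 6.5940% = 1.5723%
E(R_Holloway) = R_f + β × MRP = 1.5723% + 0.99 × 6.5940% = 8.10%

8.10%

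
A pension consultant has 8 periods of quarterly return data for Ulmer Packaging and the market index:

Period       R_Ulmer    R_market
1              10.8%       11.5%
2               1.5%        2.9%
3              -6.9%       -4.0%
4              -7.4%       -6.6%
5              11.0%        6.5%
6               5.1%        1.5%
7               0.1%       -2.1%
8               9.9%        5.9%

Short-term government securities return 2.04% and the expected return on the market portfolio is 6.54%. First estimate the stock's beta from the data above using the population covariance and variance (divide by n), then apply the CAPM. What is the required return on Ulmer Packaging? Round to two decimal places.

Mean R_i = (10.8 + 1.5 − 6.9 − 7.4 + 11.0 + 5.1 + 0.1 + 9.9) / 8 = 3.0125%
Mean R_m = (11.5 + 2.9 − 4.0 − 6.6 + 6.5 + 1.5 − 2.1 + 5.9) / 8 = 1.9500%
Σ(R_i − R̄_i)(R_m − R̄_m) = 295.3450  ⇒  Cov = 295.3450 / 8 = 36.9181
Σ(R_m − R̄_m)² = 253.5200  ⇒  Var(R_m) = 253.5200 / 8 = 31.6900
β = Cov / Var(R_m) = 36.9181 / 31.6900 = 1.1650
MRP = 6.54% − 2.04% = 4.50%
E(R) = R_f + β × MRP = 2.04% + 1.1650 × 4.50% = 7.28%

7.28%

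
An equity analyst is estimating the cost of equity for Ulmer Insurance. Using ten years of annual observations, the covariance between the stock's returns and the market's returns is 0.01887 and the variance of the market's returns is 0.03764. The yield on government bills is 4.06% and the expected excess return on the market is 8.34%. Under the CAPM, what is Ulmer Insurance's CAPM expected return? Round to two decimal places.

β = Cov(R_i, R_m) / Var(R_m) = 0.01887 / 0.03764 = 0.5013
E(R) = R_f + β × MRP = 4.06% + 0.5013 × 8.34% = 8.24%

8.24%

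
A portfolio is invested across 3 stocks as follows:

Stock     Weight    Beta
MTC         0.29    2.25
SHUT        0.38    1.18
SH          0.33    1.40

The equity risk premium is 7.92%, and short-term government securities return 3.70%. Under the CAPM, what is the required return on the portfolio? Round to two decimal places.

16.08%

β_P = Σ w_i β_i = 0.29×2.25 + 0.38×1.18 + 0.33×1.40 = 1.5629
E(R_P) = R_f + β_P × MRP = 3.70% + 1.5629 × 7.92% = 16.08%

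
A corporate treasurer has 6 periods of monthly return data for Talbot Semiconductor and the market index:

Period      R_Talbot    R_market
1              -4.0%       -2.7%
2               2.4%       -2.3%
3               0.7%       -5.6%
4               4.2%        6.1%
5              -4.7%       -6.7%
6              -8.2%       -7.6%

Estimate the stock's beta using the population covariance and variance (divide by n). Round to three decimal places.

Mean R_i = (-4.0 + 2.4 + 0.7 + 4.2 − 4.7 − 8.2) / 6 = -1.6000%
Mean R_m = (-2.7 − 2.3 − 5.6 + 6.1 − 6.7 − 7.6) / 6 = -3.1333%
Σ(R_i − R̄_i)(R_m − R̄_m) = 90.7100  ⇒  Cov = 90.7100 / 6 = 15.1183
Σ(R_m − R̄_m)² = 124.8933  ⇒  Var(R_m) = 124.8933 / 6 = 20.8156
β = Cov / Var(R_m) = 15.1183 / 20.8156 = 0.7263

0.726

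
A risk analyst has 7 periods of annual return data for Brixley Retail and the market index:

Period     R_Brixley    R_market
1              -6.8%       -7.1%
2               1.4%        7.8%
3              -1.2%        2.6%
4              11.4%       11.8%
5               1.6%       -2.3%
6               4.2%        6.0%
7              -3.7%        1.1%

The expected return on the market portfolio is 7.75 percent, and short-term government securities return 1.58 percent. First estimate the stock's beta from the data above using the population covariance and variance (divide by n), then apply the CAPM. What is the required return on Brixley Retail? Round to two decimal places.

Mean R_i = (-6.8 + 1.4 − 1.2 + 11.4 + 1.6 + 4.2 − 3.7) / 7 = 0.9857%
Mean R_m = (-7.1 + 7.8 + 2.6 + 11.8 − 2.3 + 6.0 + 1.1) / 7 = 2.8429%
Σ(R_i − R̄_i)(R_m − R̄_m) = 188.4343  ⇒  Cov = 188.4343 / 7 = 26.9192
Σ(R_m − R̄_m)² = 243.1771  ⇒  Var(R_m) = 243.1771 / 7 = 34.7396
β = Cov / Var(R_m) = 26.9192 / 34.7396 = 0.7749
MRP = 7.75% − 1.58% = 6.17%
E(R) = R_f + β × MRP = 1.58% + 0.7749 × 6.17% = 6.36%

6.36%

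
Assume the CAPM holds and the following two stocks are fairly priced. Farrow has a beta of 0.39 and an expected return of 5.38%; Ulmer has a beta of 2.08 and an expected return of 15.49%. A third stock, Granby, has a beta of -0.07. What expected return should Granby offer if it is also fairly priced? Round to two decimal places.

MRP (SML slope) = (15.49% − 5.38%) / (2.08 − 0.39) = 10.11% / 1.69 = 5.9822%
R_f (intercept) = 5.38% − 0.39 × 5.9822% = 3.0469%
E(R_Granby) = R_f + β × MRP = 3.0469% + -0.07 × 5.9822% = 2.63%

2.63%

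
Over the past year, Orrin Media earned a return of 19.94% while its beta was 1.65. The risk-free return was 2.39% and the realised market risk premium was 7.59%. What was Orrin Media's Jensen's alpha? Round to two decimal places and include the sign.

CAPM benchmark = R_f + β(R_m − R_f) = 2.39% + 1.65 × 7.59% = 14.9135%
α = actual − benchmark = 19.94% − 14.9135% = +5.03%

+5.03%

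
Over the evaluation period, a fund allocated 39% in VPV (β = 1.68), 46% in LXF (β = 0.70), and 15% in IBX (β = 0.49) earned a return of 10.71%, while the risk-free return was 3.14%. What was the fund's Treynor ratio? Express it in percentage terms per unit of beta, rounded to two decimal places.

7.20%

β_P = 0.39×1.68 + 0.46×0.70 + 0.15×0.49 = 1.0507
Treynor = (R_P − R_f) / β_P = (10.71% − 3.14%) / 1.0507 = 7.57% / 1.0507 = 7.20%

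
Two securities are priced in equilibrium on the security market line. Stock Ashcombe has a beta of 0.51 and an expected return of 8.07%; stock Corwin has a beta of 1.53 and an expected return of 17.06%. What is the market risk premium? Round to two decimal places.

Both satisfy E(R) = R_f + β·MRP, so the slope of the SML is
MRP = (17.06% − 8.07%) / (1.53 − 0.51) = 8.99% / 1.02 = 8.8137%

8.81%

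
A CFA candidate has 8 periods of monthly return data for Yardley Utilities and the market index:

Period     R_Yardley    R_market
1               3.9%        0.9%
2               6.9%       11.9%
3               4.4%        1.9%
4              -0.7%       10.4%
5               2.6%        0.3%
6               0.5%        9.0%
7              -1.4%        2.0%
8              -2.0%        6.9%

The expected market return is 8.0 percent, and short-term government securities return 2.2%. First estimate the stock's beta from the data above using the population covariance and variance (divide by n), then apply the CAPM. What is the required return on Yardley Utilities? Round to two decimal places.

Mean R_i = (3.9 + 6.9 + 4.4 − 0.7 + 2.6 + 0.5 − 1.4 − 2.0) / 8 = 1.7750%
Mean R_m = (0.9 + 11.9 + 1.9 + 10.4 + 0.3 + 9.0 + 2.0 + 6.9) / 8 = 5.4125%
Σ(R_i − R̄_i)(R_m − R̄_m) = -1.4775  ⇒  Cov = -1.4775 / 8 = -0.1847
Σ(R_m − R̄_m)² = 152.5288  ⇒  Var(R_m) = 152.5288 / 8 = 19.0661
β = Cov / Var(R_m) = -0.1847 / 19.0661 = -0.0097
MRP = 8.0% − 2.2% = 5.80%
E(R) = R_f + β × MRP = 2.2% + -0.0097 × 5.8% = 2.14%

2.14%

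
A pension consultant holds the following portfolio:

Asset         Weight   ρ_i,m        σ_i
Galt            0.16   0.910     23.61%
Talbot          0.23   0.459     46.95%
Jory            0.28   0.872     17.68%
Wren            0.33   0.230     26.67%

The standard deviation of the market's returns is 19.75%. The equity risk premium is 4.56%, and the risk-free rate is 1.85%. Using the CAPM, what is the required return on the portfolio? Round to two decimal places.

5.25%

β_Galt = 0.910 × 23.61% / 19.75% = 1.0879
β_Talbot = 0.459 × 46.95% / 19.75% = 1.0911
β_Jory = 0.872 × 17.68% / 19.75% = 0.7806
β_Wren = 0.230 × 26.67% / 19.75% = 0.3106
β_P = Σ w_i β_i = 0.16×1.0879 + 0.23×1.0911 + 0.28×0.7806 + 0.33×0.3106 = 0.7461
E(R_P) = R_f + β_P × MRP = 1.85% + 0.7461 × 4.56% = 5.25%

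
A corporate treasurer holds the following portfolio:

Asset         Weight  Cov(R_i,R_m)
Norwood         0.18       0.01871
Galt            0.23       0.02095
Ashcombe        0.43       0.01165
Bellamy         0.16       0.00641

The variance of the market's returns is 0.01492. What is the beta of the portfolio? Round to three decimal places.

β_Norwood = 0.01871 / 0.01492 = 1.2540
β_Galt = 0.02095 / 0.01492 = 1.4042
β_Ashcombe = 0.01165 / 0.01492 = 0.7808
β_Bellamy = 0.00641 / 0.01492 = 0.4296
β_P = Σ w_i β_i = 0.18×1.2540 + 0.23×1.4042 + 0.43×0.7808 + 0.16×0.4296 = 0.9532

0.953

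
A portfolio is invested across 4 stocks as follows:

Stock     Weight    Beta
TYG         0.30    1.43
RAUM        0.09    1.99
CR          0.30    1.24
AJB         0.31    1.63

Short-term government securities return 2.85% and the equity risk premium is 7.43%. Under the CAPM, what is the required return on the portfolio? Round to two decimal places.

β_P = Σ w_i β_i = 0.30×1.43 + 0.09×1.99 + 0.30×1.24 + 0.31×1.63 = 1.4854
E(R_P) = R_f + β_P × MRP = 2.85% + 1.4854 × 7.43% = 13.89%

13.89%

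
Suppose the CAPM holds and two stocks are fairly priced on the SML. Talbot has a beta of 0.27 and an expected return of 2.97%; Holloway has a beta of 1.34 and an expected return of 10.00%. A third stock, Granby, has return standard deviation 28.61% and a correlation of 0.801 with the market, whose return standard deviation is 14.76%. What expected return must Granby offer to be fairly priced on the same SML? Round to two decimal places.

11.40%

MRP = (10.00% − 2.97%) / (1.34 − 0.27) = 6.5701%
R_f = 2.97% − 0.27 × 6.5701% = 1.1961%
β_Granby = ρ·σ_i/σ_m = 0.801 × 28.61 / 14.76 = 1.5526
E(R_Granby) = R_f + β × MRP = 1.1961% + 1.5526 × 6.5701% = 11.40%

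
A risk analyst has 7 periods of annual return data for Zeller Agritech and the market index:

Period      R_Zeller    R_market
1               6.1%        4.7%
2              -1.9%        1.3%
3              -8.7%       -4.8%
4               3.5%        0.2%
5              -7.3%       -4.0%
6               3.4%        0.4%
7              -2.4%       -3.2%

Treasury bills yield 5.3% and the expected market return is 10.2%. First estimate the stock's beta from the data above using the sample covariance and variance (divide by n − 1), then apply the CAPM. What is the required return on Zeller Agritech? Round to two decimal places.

Mean R_i = (6.1 − 1.9 − 8.7 + 3.5 − 7.3 + 3.4 − 2.4) / 7 = -1.0429%
Mean R_m = (4.7 + 1.3 − 4.8 + 0.2 − 4.0 + 0.4 − 3.2) / 7 = -0.7714%
Σ(R_i − R̄_i)(R_m − R̄_m) = 101.2686  ⇒  Cov = 101.2686 / 6 = 16.8781
Σ(R_m − R̄_m)² = 69.0943  ⇒  Var(R_m) = 69.0943 / 6 = 11.5157
β = Cov / Var(R_m) = 16.8781 / 11.5157 = 1.4657
MRP = 10.2% − 5.3% = 4.90%
E(R) = R_f + β × MRP = 5.3% + 1.4657 × 4.9% = 12.48%

12.48%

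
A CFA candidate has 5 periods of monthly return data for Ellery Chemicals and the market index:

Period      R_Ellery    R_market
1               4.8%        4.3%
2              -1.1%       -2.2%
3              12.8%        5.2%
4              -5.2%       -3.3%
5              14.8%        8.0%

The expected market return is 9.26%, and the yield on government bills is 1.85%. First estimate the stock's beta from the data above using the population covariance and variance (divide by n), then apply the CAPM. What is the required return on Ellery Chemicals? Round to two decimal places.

14.34%

Mean R_i = (4.8 − 1.1 + 12.8 − 5.2 + 14.8) / 5 = 5.2200%
Mean R_m = (4.3 − 2.2 + 5.2 − 3.3 + 8.0) / 5 = 2.4000%
Σ(R_i − R̄_i)(R_m − R̄_m) = 162.5400  ⇒  Cov = 162.5400 / 5 = 32.5080
Σ(R_m − R̄_m)² = 96.4600  ⇒  Var(R_m) = 96.4600 / 5 = 19.2920
β = Cov / Var(R_m) = 32.5080 / 19.2920 = 1.6851
MRP = 9.26% − 1.85% = 7.41%
E(R) = R_f + β × MRP = 1.85% + 1.6851 × 7.41% = 14.34%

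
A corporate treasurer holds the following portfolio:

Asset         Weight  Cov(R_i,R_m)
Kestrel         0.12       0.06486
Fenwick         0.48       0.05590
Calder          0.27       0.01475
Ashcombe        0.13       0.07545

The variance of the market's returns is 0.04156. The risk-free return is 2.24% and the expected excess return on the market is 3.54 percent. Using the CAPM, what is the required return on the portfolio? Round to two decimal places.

6.36%

β_Kestrel = 0.06486 / 0.04156 = 1.5606
β_Fenwick = 0.05590 / 0.04156 = 1.3450
β_Calder = 0.01475 / 0.04156 = 0.3549
β_Ashcombe = 0.07545 / 0.04156 = 1.8154
β_P = Σ w_i β_i = 0.12×1.5606 + 0.48×1.3450 + 0.27×0.3549 + 0.13×1.8154 = 1.1647
E(R_P) = R_f + β_P × MRP = 2.24% + 1.1647 × 3.54% = 6.36%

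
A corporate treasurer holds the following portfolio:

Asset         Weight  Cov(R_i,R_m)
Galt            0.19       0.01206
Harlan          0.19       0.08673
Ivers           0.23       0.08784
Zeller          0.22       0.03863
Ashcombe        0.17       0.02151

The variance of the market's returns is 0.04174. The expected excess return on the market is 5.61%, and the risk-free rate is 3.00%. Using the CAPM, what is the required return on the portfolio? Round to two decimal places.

β_Galt = 0.01206 / 0.04174 = 0.2889
β_Harlan = 0.08673 / 0.04174 = 2.0779
β_Ivers = 0.08784 / 0.04174 = 2.1045
β_Zeller = 0.03863 / 0.04174 = 0.9255
β_Ashcombe = 0.02151 / 0.04174 = 0.5153
β_P = Σ w_i β_i = 0.19×0.2889 + 0.19×2.0779 + 0.23×2.1045 + 0.22×0.9255 + 0.17×0.5153 = 1.2249
E(R_P) = R_f + β_P × MRP = 3.00% + 1.2249 × 5.61% = 9.87%

9.87%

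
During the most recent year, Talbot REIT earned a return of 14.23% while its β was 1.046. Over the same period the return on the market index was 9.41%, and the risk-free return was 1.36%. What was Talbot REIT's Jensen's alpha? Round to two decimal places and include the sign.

Market excess return = 9.41% − 1.36% = 8.05%
CAPM benchmark = R_f + β(R_m − R_f) = 1.36% + 1.046 × 8.05% = 9.78030%
α = actual − benchmark = 14.23% − 9.78030% = +4.45%

+4.45%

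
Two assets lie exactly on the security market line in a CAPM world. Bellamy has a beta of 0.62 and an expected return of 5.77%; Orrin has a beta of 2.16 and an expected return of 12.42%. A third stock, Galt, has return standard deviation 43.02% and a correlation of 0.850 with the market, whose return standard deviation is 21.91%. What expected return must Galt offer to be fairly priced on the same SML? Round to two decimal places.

MRP = (12.42% − 5.77%) / (2.16 − 0.62) = 4.3182%
R_f = 5.77% − 0.62 × 4.3182% = 3.0927%
β_Galt = ρ·σ_i/σ_m = 0.850 × 43.02 / 21.91 = 1.6690
E(R_Galt) = R_f + β × MRP = 3.0927% + 1.6690 × 4.3182% = 10.30%

10.30%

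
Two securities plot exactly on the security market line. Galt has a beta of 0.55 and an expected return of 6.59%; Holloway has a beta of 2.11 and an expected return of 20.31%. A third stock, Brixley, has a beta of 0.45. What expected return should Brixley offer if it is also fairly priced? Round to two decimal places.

MRP (SML slope) = (20.31% − 6.59%) / (2.11 − 0.55) = 13.72% / 1.56 = 8.7949%
R_f (intercept) = 6.59% − 0.55 × 8.7949% = 1.7528%
E(R_Brixley) = R_f + β × MRP = 1.7528% + 0.45 × 8.7949% = 5.71%

5.71%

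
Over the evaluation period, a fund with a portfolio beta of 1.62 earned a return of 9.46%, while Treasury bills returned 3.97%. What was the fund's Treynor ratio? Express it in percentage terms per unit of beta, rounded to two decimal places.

3.39%

Treynor = (R_P − R_f) / β_P = (9.46% − 3.97%) / 1.6200 = 5.49% / 1.6200 = 3.39%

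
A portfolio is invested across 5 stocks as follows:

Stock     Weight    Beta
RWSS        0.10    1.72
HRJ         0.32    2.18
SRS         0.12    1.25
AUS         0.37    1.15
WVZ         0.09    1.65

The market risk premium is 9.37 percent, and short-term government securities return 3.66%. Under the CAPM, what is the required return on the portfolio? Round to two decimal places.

18.59%

β_P = Σ w_i β_i = 0.10×1.72 + 0.32×2.18 + 0.12×1.25 + 0.37×1.15 + 0.09×1.65 = 1.5936
E(R_P) = R_f + β_P × MRP = 3.66% + 1.5936 × 9.37% = 18.59%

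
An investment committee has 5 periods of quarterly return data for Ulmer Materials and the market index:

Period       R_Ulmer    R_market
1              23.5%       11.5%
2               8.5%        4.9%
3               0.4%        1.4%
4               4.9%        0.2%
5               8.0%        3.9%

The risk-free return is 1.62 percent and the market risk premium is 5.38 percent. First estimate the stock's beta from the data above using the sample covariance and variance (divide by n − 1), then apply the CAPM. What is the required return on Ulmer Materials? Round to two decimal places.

11.76%

Mean R_i = (23.5 + 8.5 + 0.4 + 4.9 + 8.0) / 5 = 9.0600%
Mean R_m = (11.5 + 4.9 + 1.4 + 0.2 + 3.9) / 5 = 4.3800%
Σ(R_i − R̄_i)(R_m − R̄_m) = 146.2260  ⇒  Cov = 146.2260 / 4 = 36.5565
Σ(R_m − R̄_m)² = 77.5480  ⇒  Var(R_m) = 77.5480 / 4 = 19.3870
β = Cov / Var(R_m) = 36.5565 / 19.3870 = 1.8856
E(R) = R_f + β × MRP = 1.62% + 1.8856 × 5.38% = 11.76%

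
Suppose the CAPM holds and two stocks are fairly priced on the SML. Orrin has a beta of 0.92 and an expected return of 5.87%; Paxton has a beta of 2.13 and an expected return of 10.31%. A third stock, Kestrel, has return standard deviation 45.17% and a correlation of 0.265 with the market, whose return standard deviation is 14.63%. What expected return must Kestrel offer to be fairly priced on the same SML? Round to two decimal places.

5.50%

MRP = (10.31% − 5.87%) / (2.13 − 0.92) = 3.6694%
R_f = 5.87% − 0.92 × 3.6694% = 2.4942%
β_Kestrel = ρ·σ_i/σ_m = 0.265 × 45.17 / 14.63 = 0.8182
E(R_Kestrel) = R_f + β × MRP = 2.4942% + 0.8182 × 3.6694% = 5.50%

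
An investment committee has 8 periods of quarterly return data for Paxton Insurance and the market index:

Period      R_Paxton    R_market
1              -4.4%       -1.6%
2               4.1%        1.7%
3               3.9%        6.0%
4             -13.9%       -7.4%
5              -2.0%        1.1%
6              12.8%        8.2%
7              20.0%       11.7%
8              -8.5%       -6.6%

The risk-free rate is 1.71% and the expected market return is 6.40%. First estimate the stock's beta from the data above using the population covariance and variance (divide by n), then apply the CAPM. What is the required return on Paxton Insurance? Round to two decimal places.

Mean R_i = (-4.4 + 4.1 + 3.9 − 13.9 − 2.0 + 12.8 + 20.0 − 8.5) / 8 = 1.5000%
Mean R_m = (-1.6 + 1.7 + 6.0 − 7.4 + 1.1 + 8.2 + 11.7 − 6.6) / 8 = 1.6375%
Σ(R_i − R̄_i)(R_m − R̄_m) = 513.4800  ⇒  Cov = 513.4800 / 8 = 64.1850
Σ(R_m − R̄_m)² = 323.6588  ⇒  Var(R_m) = 323.6588 / 8 = 40.4574
β = Cov / Var(R_m) = 64.1850 / 40.4574 = 1.5865
MRP = 6.40% − 1.71% = 4.69%
E(R) = R_f + β × MRP = 1.71% + 1.5865 × 4.69% = 9.15%

9.15%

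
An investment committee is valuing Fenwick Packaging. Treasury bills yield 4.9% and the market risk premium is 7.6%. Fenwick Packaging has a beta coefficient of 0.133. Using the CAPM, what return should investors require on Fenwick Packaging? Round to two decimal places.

5.91%

E(R) = R_f + β × MRP = 4.9% + 0.133 × 7.6% = 5.91%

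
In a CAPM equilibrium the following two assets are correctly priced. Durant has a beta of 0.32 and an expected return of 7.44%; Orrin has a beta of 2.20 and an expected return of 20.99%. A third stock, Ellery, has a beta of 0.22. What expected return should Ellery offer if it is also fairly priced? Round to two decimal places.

6.72%

MRP (SML slope) = (20.99% − 7.44%) / (2.20 − 0.32) = 13.55% / 1.88 = 7.2074%
R_f (intercept) = 7.44% − 0.32 × 7.2074% = 5.1336%
E(R_Ellery) = R_f + β × MRP = 5.1336% + 0.22 × 7.2074% = 6.72%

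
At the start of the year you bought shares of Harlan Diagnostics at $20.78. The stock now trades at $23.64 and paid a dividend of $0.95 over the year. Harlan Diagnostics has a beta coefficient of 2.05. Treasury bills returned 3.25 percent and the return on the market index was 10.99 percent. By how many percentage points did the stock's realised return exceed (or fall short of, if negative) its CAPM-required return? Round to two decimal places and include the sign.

Realised HPR = (P1 + D1 − P0) / P0 = (23.64 + 0.95 − 20.78) / 20.78 = 3.81 / 20.78 = 18.3349%
MRP = 10.99% − 3.25% = 7.74%
CAPM required = R_f + β·MRP = 3.25% + 2.05 × 7.74% = 19.1170%
α = realised − required = 18.3349% − 19.1170% = -0.78%

-0.78%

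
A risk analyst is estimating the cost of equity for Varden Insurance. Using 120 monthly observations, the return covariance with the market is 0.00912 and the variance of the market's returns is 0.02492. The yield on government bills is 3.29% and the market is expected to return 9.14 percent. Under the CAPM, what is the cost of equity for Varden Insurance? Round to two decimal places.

β = Cov(R_i, R_m) / Var(R_m) = 0.00912 / 0.02492 = 0.3660
MRP = 9.14% − 3.29% = 5.85%
E(R) = R_f + β × MRP = 3.29% + 0.3660 × 5.85% = 5.43%

5.43%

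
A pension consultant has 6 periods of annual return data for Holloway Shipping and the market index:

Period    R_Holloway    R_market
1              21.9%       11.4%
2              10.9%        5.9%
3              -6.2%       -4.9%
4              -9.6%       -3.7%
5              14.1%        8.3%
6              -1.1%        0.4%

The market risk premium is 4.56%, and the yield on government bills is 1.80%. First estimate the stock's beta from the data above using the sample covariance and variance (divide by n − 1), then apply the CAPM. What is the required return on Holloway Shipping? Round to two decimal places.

Mean R_i = (21.9 + 10.9 − 6.2 − 9.6 + 14.1 − 1.1) / 6 = 5.0000%
Mean R_m = (11.4 + 5.9 − 4.9 − 3.7 + 8.3 + 0.4) / 6 = 2.9000%
Σ(R_i − R̄_i)(R_m − R̄_m) = 409.4600  ⇒  Cov = 409.4600 / 5 = 81.8920
Σ(R_m − R̄_m)² = 221.0600  ⇒  Var(R_m) = 221.0600 / 5 = 44.2120
β = Cov / Var(R_m) = 81.8920 / 44.2120 = 1.8523
E(R) = R_f + β × MRP = 1.80% + 1.8523 × 4.56% = 10.25%

10.25%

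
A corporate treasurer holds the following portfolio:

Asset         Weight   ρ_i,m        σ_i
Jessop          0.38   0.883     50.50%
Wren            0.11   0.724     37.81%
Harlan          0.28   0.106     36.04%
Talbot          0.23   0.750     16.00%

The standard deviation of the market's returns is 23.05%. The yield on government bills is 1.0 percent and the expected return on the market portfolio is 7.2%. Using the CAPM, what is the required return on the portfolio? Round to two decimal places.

β_Jessop = 0.883 × 50.50% / 23.05% = 1.9346
β_Wren = 0.724 × 37.81% / 23.05% = 1.1876
β_Harlan = 0.106 × 36.04% / 23.05% = 0.1657
β_Talbot = 0.750 × 16.00% / 23.05% = 0.5206
β_P = Σ w_i β_i = 0.38×1.9346 + 0.11×1.1876 + 0.28×0.1657 + 0.23×0.5206 = 1.0319
MRP = 7.2% − 1.0% = 6.20%
E(R_P) = R_f + β_P × MRP = 1.0% + 1.0319 × 6.2% = 7.40%

7.40%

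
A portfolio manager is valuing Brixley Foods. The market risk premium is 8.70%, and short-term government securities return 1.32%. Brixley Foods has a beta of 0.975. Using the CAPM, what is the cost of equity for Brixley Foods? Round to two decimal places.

9.80%

E(R) = R_f + β × MRP = 1.32% + 0.975 × 8.70% = 9.80%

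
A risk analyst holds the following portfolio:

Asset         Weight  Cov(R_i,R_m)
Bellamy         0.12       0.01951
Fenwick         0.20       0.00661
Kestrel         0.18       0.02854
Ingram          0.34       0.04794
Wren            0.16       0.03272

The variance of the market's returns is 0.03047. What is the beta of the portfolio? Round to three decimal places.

0.996

β_Bellamy = 0.01951 / 0.03047 = 0.6403
β_Fenwick = 0.00661 / 0.03047 = 0.2169
β_Kestrel = 0.02854 / 0.03047 = 0.9367
β_Ingram = 0.04794 / 0.03047 = 1.5734
β_Wren = 0.03272 / 0.03047 = 1.0738
β_P = Σ w_i β_i = 0.12×0.6403 + 0.20×0.2169 + 0.18×0.9367 + 0.34×1.5734 + 0.16×1.0738 = 0.9956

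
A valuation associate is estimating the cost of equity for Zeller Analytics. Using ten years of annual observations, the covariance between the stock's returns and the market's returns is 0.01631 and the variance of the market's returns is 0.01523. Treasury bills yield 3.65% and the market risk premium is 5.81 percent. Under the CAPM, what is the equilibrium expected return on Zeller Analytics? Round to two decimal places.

β = Cov(R_i, R_m) / Var(R_m) = 0.01631 / 0.01523 = 1.0709
E(R) = R_f + β × MRP = 3.65% + 1.0709 × 5.81% = 9.87%

9.87%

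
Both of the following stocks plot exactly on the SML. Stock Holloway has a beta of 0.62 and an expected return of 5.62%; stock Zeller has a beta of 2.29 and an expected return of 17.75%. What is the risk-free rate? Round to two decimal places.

Both satisfy E(R) = R_f + β·MRP, so the slope of the SML is
MRP = (17.75% − 5.62%) / (2.29 − 0.62) = 12.13% / 1.67 = 7.2635%
R_f = E(R_Holloway) − β_Holloway·MRP = 5.62% − 0.62 × 7.2635% = 1.1166%

1.12%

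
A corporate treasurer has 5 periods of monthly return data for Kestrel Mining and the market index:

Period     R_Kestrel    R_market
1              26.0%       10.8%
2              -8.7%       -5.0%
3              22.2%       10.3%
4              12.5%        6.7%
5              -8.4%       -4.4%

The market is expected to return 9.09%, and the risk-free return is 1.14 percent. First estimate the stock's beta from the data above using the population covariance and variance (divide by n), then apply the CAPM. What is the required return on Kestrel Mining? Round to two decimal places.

17.84%

Mean R_i = (26.0 − 8.7 + 22.2 + 12.5 − 8.4) / 5 = 8.7200%
Mean R_m = (10.8 − 5.0 + 10.3 + 6.7 − 4.4) / 5 = 3.6800%
Σ(R_i − R̄_i)(R_m − R̄_m) = 513.2220  ⇒  Cov = 513.2220 / 5 = 102.6444
Σ(R_m − R̄_m)² = 244.2680  ⇒  Var(R_m) = 244.2680 / 5 = 48.8536
β = Cov / Var(R_m) = 102.6444 / 48.8536 = 2.1011
MRP = 9.09% − 1.14% = 7.95%
E(R) = R_f + β × MRP = 1.14% + 2.1011 × 7.95% = 17.84%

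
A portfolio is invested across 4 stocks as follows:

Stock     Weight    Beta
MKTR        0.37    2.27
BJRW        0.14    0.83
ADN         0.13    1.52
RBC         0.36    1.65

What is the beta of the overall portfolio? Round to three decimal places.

1.748

β_P = Σ w_i β_i = 0.37×2.27 + 0.14×0.83 + 0.13×1.52 + 0.36×1.65 = 1.7477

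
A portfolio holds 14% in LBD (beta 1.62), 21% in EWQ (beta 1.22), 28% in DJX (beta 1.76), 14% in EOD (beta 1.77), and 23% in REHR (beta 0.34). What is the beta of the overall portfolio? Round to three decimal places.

β_P = Σ w_i β_i = 0.14×1.62 + 0.21×1.22 + 0.28×1.76 + 0.14×1.77 + 0.23×0.34 = 1.3018

1.302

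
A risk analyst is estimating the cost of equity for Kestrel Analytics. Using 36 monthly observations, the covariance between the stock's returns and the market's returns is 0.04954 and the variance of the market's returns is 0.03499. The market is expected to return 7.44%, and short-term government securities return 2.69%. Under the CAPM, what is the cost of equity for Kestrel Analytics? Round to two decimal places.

β = Cov(R_i, R_m) / Var(R_m) = 0.04954 / 0.03499 = 1.4158
MRP = 7.44% − 2.69% = 4.75%
E(R) = R_f + β × MRP = 2.69% + 1.4158 × 4.75% = 9.42%

9.42%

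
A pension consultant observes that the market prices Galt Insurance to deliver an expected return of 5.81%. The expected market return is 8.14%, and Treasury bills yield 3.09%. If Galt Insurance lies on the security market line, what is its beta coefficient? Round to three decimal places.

MRP = 8.14% − 3.09% = 5.05%
β = (E(R) − R_f) / MRP = (5.81% − 3.09%) / 5.05% = 2.72% / 5.05% = 0.539

0.539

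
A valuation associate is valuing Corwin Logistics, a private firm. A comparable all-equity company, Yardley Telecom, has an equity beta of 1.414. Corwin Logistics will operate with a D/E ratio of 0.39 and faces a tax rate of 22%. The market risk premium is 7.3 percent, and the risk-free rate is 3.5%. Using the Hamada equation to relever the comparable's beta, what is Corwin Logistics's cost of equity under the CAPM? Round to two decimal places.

β_L = β_U × [1 + (1 − t)(D/E)] = 1.414 × [1 + (1 − 0.22) × 0.39]
    = 1.414 × [1 + 0.78 × 0.39] = 1.414 × 1.3042 = 1.8441
E(R) = R_f + β_L × MRP = 3.5% + 1.8441 × 7.3% = 16.96%

16.96%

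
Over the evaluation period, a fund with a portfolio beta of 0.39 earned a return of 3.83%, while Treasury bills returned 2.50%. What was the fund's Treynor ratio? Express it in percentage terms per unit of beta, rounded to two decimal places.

3.41%

Treynor = (R_P − R_f) / β_P = (3.83% − 2.50%) / 0.3900 = 1.33% / 0.3900 = 3.41%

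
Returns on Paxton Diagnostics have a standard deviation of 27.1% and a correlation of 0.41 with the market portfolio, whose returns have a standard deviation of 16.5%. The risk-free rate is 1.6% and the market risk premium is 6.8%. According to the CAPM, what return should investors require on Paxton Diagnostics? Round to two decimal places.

6.18%

β = ρ × σ_i / σ_m = 0.41 × 27.1% / 16.5% = 0.6734
E(R) = 1.6% + 0.6734 × 6.8% = 6.18%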